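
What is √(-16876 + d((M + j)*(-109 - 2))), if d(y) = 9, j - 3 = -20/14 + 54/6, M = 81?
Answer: I*√16867 ≈ 129.87*I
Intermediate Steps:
j = 74/7 (j = 3 + (-20/14 + 54/6) = 3 + (-20*1/14 + 54*(⅙)) = 3 + (-10/7 + 9) = 3 + 53/7 = 74/7 ≈ 10.571)
√(-16876 + d((M + j)*(-109 - 2))) = √(-16876 + 9) = √(-16867) = I*√16867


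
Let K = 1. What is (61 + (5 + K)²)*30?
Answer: 2910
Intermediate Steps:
(61 + (5 + K)²)*30 = (61 + (5 + 1)²)*30 = (61 + 6²)*30 = (61 + 36)*30 = 97*30 = 2910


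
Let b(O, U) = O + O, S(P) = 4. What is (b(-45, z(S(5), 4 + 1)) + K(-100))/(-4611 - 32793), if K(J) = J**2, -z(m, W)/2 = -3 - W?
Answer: -4955/18702 ≈ -0.26495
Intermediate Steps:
z(m, W) = 6 + 2*W (z(m, W) = -2*(-3 - W) = 6 + 2*W)
b(O, U) = 2*O
(b(-45, z(S(5), 4 + 1)) + K(-100))/(-4611 - 32793) = (2*(-45) + (-100)**2)/(-4611 - 32793) = (-90 + 10000)/(-37404) = 9910*(-1/37404) = -4955/18702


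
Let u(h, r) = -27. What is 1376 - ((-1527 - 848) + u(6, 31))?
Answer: 3778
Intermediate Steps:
1376 - ((-1527 - 848) + u(6, 31)) = 1376 - ((-1527 - 848) - 27) = 1376 - (-2375 - 27) = 1376 - 1*(-2402) = 1376 + 2402 = 3778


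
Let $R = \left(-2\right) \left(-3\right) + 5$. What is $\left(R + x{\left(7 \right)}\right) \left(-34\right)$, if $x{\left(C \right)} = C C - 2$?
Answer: $-1972$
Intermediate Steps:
$R = 11$ ($R = 6 + 5 = 11$)
$x{\left(C \right)} = -2 + C^{2}$ ($x{\left(C \right)} = C^{2} - 2 = -2 + C^{2}$)
$\left(R + x{\left(7 \right)}\right) \left(-34\right) = \left(11 - \left(2 - 7^{2}\right)\right) \left(-34\right) = \left(11 + \left(-2 + 49\right)\right) \left(-34\right) = \left(11 + 47\right) \left(-34\right) = 58 \left(-34\right) = -1972$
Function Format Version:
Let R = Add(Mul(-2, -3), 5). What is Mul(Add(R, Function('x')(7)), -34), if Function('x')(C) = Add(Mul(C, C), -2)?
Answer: -1972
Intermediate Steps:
R = 11 (R = Add(6, 5) = 11)
Function('x')(C) = Add(-2, Pow(C, 2)) (Function('x')(C) = Add(Pow(C, 2), -2) = Add(-2, Pow(C, 2)))
Mul(Add(R, Function('x')(7)), -34) = Mul(Add(11, Add(-2, Pow(7, 2))), -34) = Mul(Add(11, Add(-2, 49)), -34) = Mul(Add(11, 47), -34) = Mul(58, -34) = -1972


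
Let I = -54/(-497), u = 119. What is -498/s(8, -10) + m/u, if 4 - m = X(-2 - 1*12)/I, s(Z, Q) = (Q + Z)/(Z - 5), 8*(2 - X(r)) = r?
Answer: 6398099/8568 ≈ 746.74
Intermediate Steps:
X(r) = 2 - r/8
I = 54/497 (I = -54*(-1/497) = 54/497 ≈ 0.10865)
s(Z, Q) = (Q + Z)/(-5 + Z)
m = -2197/72 (m = 4 - (2 - (-2 - 1*12)/8)/54/497 = 4 - (2 - (-2 - 12)/8)*497/54 = 4 - (2 - ⅛*(-14))*497/54 = 4 - (2 + 7/4)*497/54 = 4 - 15*497/(4*54) = 4 - 1*2485/72 = 4 - 2485/72 = -2197/72 ≈ -30.514)
-498/s(8, -10) + m/u = -498*(-5 + 8)/(-10 + 8) - 2197/72/119 = -498/(-2/3) - 2197/72*1/119 = -498/((⅓)*(-2)) - 2197/8568 = -498/(-⅔) - 2197/8568 = -498*(-3/2) - 2197/8568 = 747 - 2197/8568 = 6398099/8568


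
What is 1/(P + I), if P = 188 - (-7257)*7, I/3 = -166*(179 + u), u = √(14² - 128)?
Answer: -38155/1438939753 + 996*√17/1438939753 ≈ -2.3662e-5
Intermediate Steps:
u = 2*√17 (u = √(196 - 128) = √68 = 2*√17 ≈ 8.2462)
I = -89142 - 996*√17 (I = 3*(-166*(179 + 2*√17)) = 3*(-29714 - 332*√17) = -89142 - 996*√17 ≈ -93249.)
P = 50987 (P = 188 - 177*(-287) = 188 + 50799 = 50987)
1/(P + I) = 1/(50987 + (-89142 - 996*√17)) = 1/(-38155 - 996*√17)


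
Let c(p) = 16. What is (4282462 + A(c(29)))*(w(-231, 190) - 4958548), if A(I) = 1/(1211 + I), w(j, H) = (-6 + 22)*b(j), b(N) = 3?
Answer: -26054839268687500/1227 ≈ -2.1235e+13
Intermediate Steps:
w(j, H) = 48 (w(j, H) = (-6 + 22)*3 = 16*3 = 48)
(4282462 + A(c(29)))*(w(-231, 190) - 4958548) = (4282462 + 1/(1211 + 16))*(48 - 4958548) = (4282462 + 1/1227)*(-4958500) = (5254580875/1227)*(-4958500) = -26054839268687500/1227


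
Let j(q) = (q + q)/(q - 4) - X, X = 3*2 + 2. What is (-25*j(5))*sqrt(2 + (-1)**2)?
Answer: -50*sqrt(3) ≈ -86.603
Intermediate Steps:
X = 8 (X = 6 + 2 = 8)
j(q) = -8 + 2*q/(-4 + q) (j(q) = (q + q)/(q - 4) - 1*8 = (2*q)/(-4 + q) - 8 = 2*q/(-4 + q) - 8 = -8 + 2*q/(-4 + q))
(-25*j(5))*sqrt(2 + (-1)**2) = (-50*(16 - 3*5)/(-4 + 5))*sqrt(2 + (-1)**2) = (-50*(16 - 15)/1)*sqrt(2 + 1) = (-50)*sqrt(3) = (-25*2)*sqrt(3) = -50*sqrt(3)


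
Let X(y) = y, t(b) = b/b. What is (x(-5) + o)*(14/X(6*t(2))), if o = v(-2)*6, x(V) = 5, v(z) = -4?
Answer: -133/3 ≈ -44.333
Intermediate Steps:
t(b) = 1
o = -24 (o = -4*6 = -24)
(x(-5) + o)*(14/X(6*t(2))) = (5 - 24)*(14/((6*1))) = -266/6 = -19*7/3 = -133/3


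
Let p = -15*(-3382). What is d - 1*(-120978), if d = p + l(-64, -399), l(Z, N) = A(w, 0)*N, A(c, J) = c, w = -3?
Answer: 172905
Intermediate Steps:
l(Z, N) = -3*N
p = 50730
d = 51927 (d = 50730 - 3*(-399) = 50730 + 1197 = 51927)
d - 1*(-120978) = 51927 - 1*(-120978) = 51927 + 120978 = 172905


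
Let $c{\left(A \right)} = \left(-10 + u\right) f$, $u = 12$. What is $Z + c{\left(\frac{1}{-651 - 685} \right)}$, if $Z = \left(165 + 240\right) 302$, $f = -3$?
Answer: $122304$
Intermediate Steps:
$Z = 122310$ ($Z = 405 \cdot 302 = 122310$)
$c{\left(A \right)} = -6$ ($c{\left(A \right)} = \left(-10 + 12\right) \left(-3\right) = 2 \left(-3\right) = -6$)
$Z + c{\left(\frac{1}{-651 - 685} \right)} = 122310 - 6 = 122304$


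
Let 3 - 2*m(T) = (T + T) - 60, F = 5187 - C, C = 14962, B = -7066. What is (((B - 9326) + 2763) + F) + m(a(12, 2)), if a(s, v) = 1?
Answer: -46747/2 ≈ -23374.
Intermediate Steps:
F = -9775 (F = 5187 - 1*14962 = 5187 - 14962 = -9775)
m(T) = 63/2 - T (m(T) = 3/2 - ((T + T) - 60)/2 = 3/2 - (2*T - 60)/2 = 3/2 - (-60 + 2*T)/2 = 3/2 + (30 - T) = 63/2 - T)
(((B - 9326) + 2763) + F) + m(a(12, 2)) = (((-7066 - 9326) + 2763) - 9775) + (63/2 - 1*1) = ((-16392 + 2763) - 9775) + (63/2 - 1) = (-13629 - 9775) + 61/2 = -23404 + 61/2 = -46747/2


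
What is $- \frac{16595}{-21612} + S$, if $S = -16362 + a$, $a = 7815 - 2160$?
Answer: $- \frac{231383089}{21612} \approx -10706.0$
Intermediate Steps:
$a = 5655$
$S = -10707$ ($S = -16362 + 5655 = -10707$)
$- \frac{16595}{-21612} + S = - \frac{16595}{-21612} - 10707 = \left(-16595\right) \left(- \frac{1}{21612}\right) - 10707 = \frac{16595}{21612} - 10707 = - \frac{231383089}{21612}$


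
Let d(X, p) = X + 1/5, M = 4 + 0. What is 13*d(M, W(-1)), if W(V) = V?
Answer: 273/5 ≈ 54.600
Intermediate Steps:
M = 4
d(X, p) = ⅕ + X (d(X, p) = X + ⅕ = ⅕ + X)
13*d(M, W(-1)) = 13*(⅕ + 4) = 13*(21/5) = 273/5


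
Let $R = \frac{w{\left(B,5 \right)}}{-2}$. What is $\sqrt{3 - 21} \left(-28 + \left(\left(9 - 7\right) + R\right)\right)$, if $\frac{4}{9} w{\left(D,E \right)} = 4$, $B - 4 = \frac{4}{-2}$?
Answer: $- \frac{183 i \sqrt{2}}{2} \approx - 129.4 i$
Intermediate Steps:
$B = 2$ ($B = 4 + \frac{4}{-2} = 4 + 4 \left(- \frac{1}{2}\right) = 4 - 2 = 2$)
$w{\left(D,E \right)} = 9$ ($w{\left(D,E \right)} = \frac{9}{4} \cdot 4 = 9$)
$R = - \frac{9}{2}$ ($R = \frac{9}{-2} = 9 \left(- \frac{1}{2}\right) = - \frac{9}{2} \approx -4.5$)
$\sqrt{3 - 21} \left(-28 + \left(\left(9 - 7\right) + R\right)\right) = \sqrt{3 - 21} \left(-28 + \left(\left(9 - 7\right) - \frac{9}{2}\right)\right) = \sqrt{-18} \left(-28 + \left(2 - \frac{9}{2}\right)\right) = 3 i \sqrt{2} \left(-28 - \frac{5}{2}\right) = 3 i \sqrt{2} \left(- \frac{61}{2}\right) = - \frac{183 i \sqrt{2}}{2}$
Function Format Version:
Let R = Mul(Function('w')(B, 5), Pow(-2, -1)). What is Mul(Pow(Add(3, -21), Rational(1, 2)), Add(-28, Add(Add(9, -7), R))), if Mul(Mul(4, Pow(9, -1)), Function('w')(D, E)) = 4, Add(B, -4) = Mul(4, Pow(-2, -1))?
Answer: Mul(Rational(-183, 2), I, Pow(2, Rational(1, 2))) ≈ Mul(-129.40, I)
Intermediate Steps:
B = 2 (B = Add(4, Mul(4, Pow(-2, -1))) = Add(4, Mul(4, Rational(-1, 2))) = Add(4, -2) = 2)
Function('w')(D, E) = 9 (Function('w')(D, E) = Mul(Rational(9, 4), 4) = 9)
R = Rational(-9, 2) (R = Mul(9, Pow(-2, -1)) = Mul(9, Rational(-1, 2)) = Rational(-9, 2) ≈ -4.5000)
Mul(Pow(Add(3, -21), Rational(1, 2)), Add(-28, Add(Add(9, -7), R))) = Mul(Pow(Add(3, -21), Rational(1, 2)), Add(-28, Add(Add(9, -7), Rational(-9, 2)))) = Mul(Pow(-18, Rational(1, 2)), Add(-28, Add(2, Rational(-9, 2)))) = Mul(Mul(3, I, Pow(2, Rational(1, 2))), Add(-28, Rational(-5, 2))) = Mul(Mul(3, I, Pow(2, Rational(1, 2))), Rational(-61, 2)) = Mul(Rational(-183, 2), I, Pow(2, Rational(1, 2)))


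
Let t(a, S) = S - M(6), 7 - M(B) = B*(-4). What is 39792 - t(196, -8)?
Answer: 39831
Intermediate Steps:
M(B) = 7 + 4*B (M(B) = 7 - B*(-4) = 7 - (-4)*B = 7 + 4*B)
t(a, S) = -31 + S (t(a, S) = S - (7 + 4*6) = S - (7 + 24) = S - 1*31 = S - 31 = -31 + S)
39792 - t(196, -8) = 39792 - (-31 - 8) = 39792 - 1*(-39) = 39792 + 39 = 39831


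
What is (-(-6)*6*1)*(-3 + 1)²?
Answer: 144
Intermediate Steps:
(-(-6)*6*1)*(-3 + 1)² = (-3*(-12)*1)*(-2)² = (36*1)*4 = 36*4 = 144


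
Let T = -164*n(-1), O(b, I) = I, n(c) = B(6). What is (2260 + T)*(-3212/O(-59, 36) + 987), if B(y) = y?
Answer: 10310080/9 ≈ 1.1456e+6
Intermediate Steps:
n(c) = 6
T = -984 (T = -164*6 = -984)
(2260 + T)*(-3212/O(-59, 36) + 987) = (2260 - 984)*(-3212/36 + 987) = 1276*(-3212*1/36 + 987) = 1276*(-803/9 + 987) = 1276*(8080/9) = 10310080/9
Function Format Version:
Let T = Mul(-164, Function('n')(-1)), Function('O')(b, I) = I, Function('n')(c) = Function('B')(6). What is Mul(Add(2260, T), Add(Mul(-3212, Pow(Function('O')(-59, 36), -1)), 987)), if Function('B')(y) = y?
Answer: Rational(10310080, 9) ≈ 1.1456e+6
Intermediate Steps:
Function('n')(c) = 6
T = -984 (T = Mul(-164, 6) = -984)
Mul(Add(2260, T), Add(Mul(-3212, Pow(Function('O')(-59, 36), -1)), 987)) = Mul(Add(2260, -984), Add(Mul(-3212, Pow(36, -1)), 987)) = Mul(1276, Add(Mul(-3212, Rational(1, 36)), 987)) = Mul(1276, Add(Rational(-803, 9), 987)) = Mul(1276, Rational(8080, 9)) = Rational(10310080, 9)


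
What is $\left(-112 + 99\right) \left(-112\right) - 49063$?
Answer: $-47607$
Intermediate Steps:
$\left(-112 + 99\right) \left(-112\right) - 49063 = \left(-13\right) \left(-112\right) - 49063 = 1456 - 49063 = -47607$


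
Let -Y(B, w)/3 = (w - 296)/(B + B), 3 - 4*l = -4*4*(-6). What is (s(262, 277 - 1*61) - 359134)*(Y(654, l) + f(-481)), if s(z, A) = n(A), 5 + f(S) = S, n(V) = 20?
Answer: 151960345999/872 ≈ 1.7427e+8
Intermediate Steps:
l = -93/4 (l = ¾ - (-4*4)*(-6)/4 = ¾ - (-4)*(-6) = ¾ - ¼*96 = ¾ - 24 = -93/4 ≈ -23.250)
f(S) = -5 + S
s(z, A) = 20
Y(B, w) = -3*(-296 + w)/(2*B) (Y(B, w) = -3*(w - 296)/(B + B) = -3*(-296 + w)/(2*B))
(s(262, 277 - 1*61) - 359134)*(Y(654, l) + f(-481)) = (20 - 359134)*((3/2)*(296 - 1*(-93/4))/654 + (-5 - 481)) = -359114*((3/2)*(1/654)*(296 + 93/4) - 486) = -359114*((3/2)*(1/654)*(1277/4) - 486) = -359114*(1277/1744 - 486) = -359114*(-846307/1744) = 151960345999/872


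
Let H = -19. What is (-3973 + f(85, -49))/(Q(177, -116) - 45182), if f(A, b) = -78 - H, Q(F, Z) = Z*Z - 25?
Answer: 4032/31751 ≈ 0.12699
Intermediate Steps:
Q(F, Z) = -25 + Z² (Q(F, Z) = Z² - 25 = -25 + Z²)
f(A, b) = -59 (f(A, b) = -78 - 1*(-19) = -78 + 19 = -59)
(-3973 + f(85, -49))/(Q(177, -116) - 45182) = (-3973 - 59)/((-25 + (-116)²) - 45182) = -4032/((-25 + 13456) - 45182) = -4032/(13431 - 45182) = -4032/(-31751) = -4032*(-1/31751) = 4032/31751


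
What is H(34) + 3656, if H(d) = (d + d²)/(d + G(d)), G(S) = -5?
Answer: 107214/29 ≈ 3697.0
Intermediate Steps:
H(d) = (d + d²)/(-5 + d) (H(d) = (d + d²)/(d - 5) = (d + d²)/(-5 + d))
H(34) + 3656 = 34*(1 + 34)/(-5 + 34) + 3656 = 34*35/29 + 3656 = 34*(1/29)*35 + 3656 = 1190/29 + 3656 = 107214/29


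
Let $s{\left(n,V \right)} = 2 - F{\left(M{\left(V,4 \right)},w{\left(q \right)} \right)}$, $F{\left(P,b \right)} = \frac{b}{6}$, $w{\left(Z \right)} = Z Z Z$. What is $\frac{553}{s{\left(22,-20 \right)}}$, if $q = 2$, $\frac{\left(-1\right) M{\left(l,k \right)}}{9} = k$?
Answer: $\frac{1659}{2} \approx 829.5$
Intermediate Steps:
$M{\left(l,k \right)} = - 9 k$
$w{\left(Z \right)} = Z^{3}$ ($w{\left(Z \right)} = Z^{2} Z = Z^{3}$)
$F{\left(P,b \right)} = \frac{b}{6}$ ($F{\left(P,b \right)} = b \frac{1}{6} = \frac{b}{6}$)
$s{\left(n,V \right)} = \frac{2}{3}$ ($s{\left(n,V \right)} = 2 - \frac{2^{3}}{6} = 2 - \frac{1}{6} \cdot 8 = 2 - \frac{4}{3} = \frac{2}{3}$)
$\frac{553}{s{\left(22,-20 \right)}} = \frac{553}{\frac{2}{3}} = 553 \cdot \frac{3}{2} = \frac{1659}{2}$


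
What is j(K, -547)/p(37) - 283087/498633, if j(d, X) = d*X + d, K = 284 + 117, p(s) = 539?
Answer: -15618040673/38394741 ≈ -406.78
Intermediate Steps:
K = 401
j(d, X) = d + X*d (j(d, X) = X*d + d = d + X*d)
j(K, -547)/p(37) - 283087/498633 = (401*(1 - 547))/539 - 283087/498633 = (401*(-546))*(1/539) - 283087*1/498633 = -218946*1/539 - 283087/498633 = -31278/77 - 283087/498633 = -15618040673/38394741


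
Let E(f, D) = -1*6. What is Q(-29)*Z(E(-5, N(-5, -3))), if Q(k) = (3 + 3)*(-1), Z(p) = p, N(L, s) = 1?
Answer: 36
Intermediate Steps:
E(f, D) = -6
Q(k) = -6 (Q(k) = 6*(-1) = -6)
Q(-29)*Z(E(-5, N(-5, -3))) = -6*(-6) = 36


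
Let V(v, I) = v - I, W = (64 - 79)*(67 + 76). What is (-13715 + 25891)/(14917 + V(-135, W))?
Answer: 12176/16927 ≈ 0.71932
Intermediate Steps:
W = -2145 (W = -15*143 = -2145)
(-13715 + 25891)/(14917 + V(-135, W)) = (-13715 + 25891)/(14917 + (-135 - 1*(-2145))) = 12176/(14917 + (-135 + 2145)) = 12176/(14917 + 2010) = 12176/16927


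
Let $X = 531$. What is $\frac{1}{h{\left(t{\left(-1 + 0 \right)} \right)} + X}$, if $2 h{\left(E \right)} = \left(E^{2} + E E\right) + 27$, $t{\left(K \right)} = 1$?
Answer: $\frac{2}{1091} \approx 0.0018332$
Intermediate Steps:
$h{\left(E \right)} = \frac{27}{2} + E^{2}$ ($h{\left(E \right)} = \frac{\left(E^{2} + E E\right) + 27}{2} = \frac{\left(E^{2} + E^{2}\right) + 27}{2} = \frac{2 E^{2} + 27}{2} = \frac{27 + 2 E^{2}}{2} = \frac{27}{2} + E^{2}$)
$\frac{1}{h{\left(t{\left(-1 + 0 \right)} \right)} + X} = \frac{1}{\left(\frac{27}{2} + 1^{2}\right) + 531} = \frac{1}{\left(\frac{27}{2} + 1\right) + 531} = \frac{1}{\frac{29}{2} + 531} = \frac{1}{\frac{1091}{2}} = \frac{2}{1091}$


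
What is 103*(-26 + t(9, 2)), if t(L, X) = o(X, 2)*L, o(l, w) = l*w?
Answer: 1030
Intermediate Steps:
t(L, X) = 2*L*X (t(L, X) = (X*2)*L = (2*X)*L = 2*L*X)
103*(-26 + t(9, 2)) = 103*(-26 + 2*9*2) = 103*(-26 + 36) = 103*10 = 1030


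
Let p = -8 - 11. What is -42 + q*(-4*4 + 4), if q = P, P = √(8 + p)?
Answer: -42 - 12*I*√11 ≈ -42.0 - 39.799*I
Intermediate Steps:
p = -19
P = I*√11 (P = √(8 - 19) = √(-11) = I*√11 ≈ 3.3166*I)
q = I*√11 ≈ 3.3166*I
-42 + q*(-4*4 + 4) = -42 + (I*√11)*(-4*4 + 4) = -42 + (I*√11)*(-16 + 4) = -42 + (I*√11)*(-12) = -42 - 12*I*√11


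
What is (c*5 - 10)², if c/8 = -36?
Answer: 2102500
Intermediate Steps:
c = -288 (c = 8*(-36) = -288)
(c*5 - 10)² = (-288*5 - 10)² = (-1440 - 10)² = (-1450)² = 2102500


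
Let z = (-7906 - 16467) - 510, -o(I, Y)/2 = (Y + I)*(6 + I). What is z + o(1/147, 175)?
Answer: -583128863/21609 ≈ -26985.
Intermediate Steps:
o(I, Y) = -2*(6 + I)*(I + Y) (o(I, Y) = -2*(Y + I)*(6 + I) = -2*(I + Y)*(6 + I) = -2*(6 + I)*(I + Y))
z = -24883 (z = -24373 - 510 = -24883)
z + o(1/147, 175) = -24883 + (-12/147 - 12*175 - 2*(1/147)**2 - 2*175/147) = -24883 + (-12*1/147 - 2100 - 2*(1/147)**2 - 2*1/147*175) = -24883 + (-4/49 - 2100 - 2*1/21609 - 50/21) = -24883 + (-4/49 - 2100 - 2/21609 - 50/21) = -24883 - 45432116/21609 = -583128863/21609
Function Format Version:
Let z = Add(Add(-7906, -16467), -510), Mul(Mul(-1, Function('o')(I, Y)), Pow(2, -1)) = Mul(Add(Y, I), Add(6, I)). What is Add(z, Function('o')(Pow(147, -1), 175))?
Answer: Rational(-583128863, 21609) ≈ -26985.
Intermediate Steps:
Function('o')(I, Y) = Mul(-2, Add(6, I), Add(I, Y)) (Function('o')(I, Y) = Mul(-2, Mul(Add(Y, I), Add(6, I))) = Mul(-2, Mul(Add(I, Y), Add(6, I))) = Mul(-2, Mul(Add(6, I), Add(I, Y))) = Mul(-2, Add(6, I), Add(I, Y)))
z = -24883 (z = Add(-24373, -510) = -24883)
Add(z, Function('o')(Pow(147, -1), 175)) = Add(-24883, Add(Mul(-12, Pow(147, -1)), Mul(-12, 175), Mul(-2, Pow(Pow(147, -1), 2)), Mul(-2, Pow(147, -1), 175))) = Add(-24883, Add(Mul(-12, Rational(1, 147)), -2100, Mul(-2, Pow(Rational(1, 147), 2)), Mul(-2, Rational(1, 147), 175))) = Add(-24883, Add(Rational(-4, 49), -2100, Mul(-2, Rational(1, 21609)), Rational(-50, 21))) = Add(-24883, Add(Rational(-4, 49), -2100, Rational(-2, 21609), Rational(-50, 21))) = Add(-24883, Rational(-45432116, 21609)) = Rational(-583128863, 21609)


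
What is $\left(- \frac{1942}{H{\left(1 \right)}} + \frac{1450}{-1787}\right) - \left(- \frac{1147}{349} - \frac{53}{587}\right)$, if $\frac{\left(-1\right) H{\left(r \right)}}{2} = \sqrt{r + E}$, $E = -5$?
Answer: $\frac{939170232}{366090181} - \frac{971 i}{2} \approx 2.5654 - 485.5 i$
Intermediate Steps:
$H{\left(r \right)} = - 2 \sqrt{-5 + r}$ ($H{\left(r \right)} = - 2 \sqrt{r - 5} = - 2 \sqrt{-5 + r}$)
$\left(- \frac{1942}{H{\left(1 \right)}} + \frac{1450}{-1787}\right) - \left(- \frac{1147}{349} - \frac{53}{587}\right) = \left(- \frac{1942}{\left(-2\right) \sqrt{-5 + 1}} + \frac{1450}{-1787}\right) - \left(- \frac{1147}{349} - \frac{53}{587}\right) = \left(- \frac{1942}{\left(-2\right) \sqrt{-4}} + 1450 \left(- \frac{1}{1787}\right)\right) - - \frac{691786}{204863} = \left(- \frac{1942}{\left(-2\right) 2 i} - \frac{1450}{1787}\right) + \left(\frac{53}{587} + \frac{1147}{349}\right) = \left(- \frac{1942}{\left(-4\right) i} - \frac{1450}{1787}\right) + \frac{691786}{204863} = \left(- 1942 \frac{i}{4} - \frac{1450}{1787}\right) + \frac{691786}{204863} = \left(- \frac{971 i}{2} - \frac{1450}{1787}\right) + \frac{691786}{204863} = \left(- \frac{1450}{1787} - \frac{971 i}{2}\right) + \frac{691786}{204863} = \frac{939170232}{366090181} - \frac{971 i}{2}$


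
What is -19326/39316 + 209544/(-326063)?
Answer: -7269962721/6409746454 ≈ -1.1342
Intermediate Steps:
-19326/39316 + 209544/(-326063) = -19326*1/39316 + 209544*(-1/326063) = -9663/19658 - 209544/326063 = -7269962721/6409746454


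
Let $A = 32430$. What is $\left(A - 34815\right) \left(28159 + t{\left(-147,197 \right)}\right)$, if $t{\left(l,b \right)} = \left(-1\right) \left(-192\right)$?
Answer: $-67617135$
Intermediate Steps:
$t{\left(l,b \right)} = 192$
$\left(A - 34815\right) \left(28159 + t{\left(-147,197 \right)}\right) = \left(32430 - 34815\right) \left(28159 + 192\right) = \left(-2385\right) 28351 = -67617135$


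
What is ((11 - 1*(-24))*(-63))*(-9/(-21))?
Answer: -945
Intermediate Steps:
((11 - 1*(-24))*(-63))*(-9/(-21)) = ((11 + 24)*(-63))*(-9*(-1/21)) = (35*(-63))*(3/7) = -2205*3/7 = -945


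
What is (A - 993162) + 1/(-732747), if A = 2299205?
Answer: 956999090120/732747 ≈ 1.3060e+6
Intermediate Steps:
(A - 993162) + 1/(-732747) = (2299205 - 993162) + 1/(-732747) = 1306043 - 1/732747 = 956999090120/732747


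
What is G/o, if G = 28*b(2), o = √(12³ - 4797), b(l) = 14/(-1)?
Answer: 392*I*√341/1023 ≈ 7.076*I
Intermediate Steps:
b(l) = -14 (b(l) = 14*(-1) = -14)
o = 3*I*√341 (o = √(1728 - 4797) = √(-3069) = 3*I*√341 ≈ 55.399*I)
G = -392 (G = 28*(-14) = -392)
G/o = -392*(-I*√341/1023) = -(-392)*I*√341/1023 = 392*I*√341/1023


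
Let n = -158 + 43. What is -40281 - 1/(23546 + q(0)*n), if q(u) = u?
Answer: -948456427/23546 ≈ -40281.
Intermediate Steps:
n = -115
-40281 - 1/(23546 + q(0)*n) = -40281 - 1/(23546 + 0*(-115)) = -40281 - 1/(23546 + 0) = -40281 - 1/23546 = -948456427/23546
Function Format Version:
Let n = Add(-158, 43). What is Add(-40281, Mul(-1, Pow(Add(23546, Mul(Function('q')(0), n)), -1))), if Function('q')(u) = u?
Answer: Rational(-948456427, 23546) ≈ -40281.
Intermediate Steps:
n = -115
Add(-40281, Mul(-1, Pow(Add(23546, Mul(Function('q')(0), n)), -1))) = Add(-40281, Mul(-1, Pow(Add(23546, Mul(0, -115)), -1))) = Add(-40281, Mul(-1, Pow(Add(23546, 0), -1))) = Add(-40281, Mul(-1, Pow(23546, -1))) = Add(-40281, Mul(-1, Rational(1, 23546))) = Add(-40281, Rational(-1, 23546)) = Rational(-948456427, 23546)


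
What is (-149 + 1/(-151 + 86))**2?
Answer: 93818596/4225 ≈ 22206.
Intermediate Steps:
(-149 + 1/(-151 + 86))**2 = (-149 + 1/(-65))**2 = (-149 - 1/65)**2 = (-9686/65)**2 = 93818596/4225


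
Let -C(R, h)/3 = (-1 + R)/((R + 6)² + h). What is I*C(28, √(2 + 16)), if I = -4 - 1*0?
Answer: 187272/668159 - 486*√2/668159 ≈ 0.27925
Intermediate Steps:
C(R, h) = -3*(-1 + R)/(h + (6 + R)²) (C(R, h) = -3*(-1 + R)/((R + 6)² + h) = -3*(-1 + R)/((6 + R)² + h) = -3*(-1 + R)/(h + (6 + R)²))
I = -4 (I = -4 + 0 = -4)
I*C(28, √(2 + 16)) = -12*(1 - 1*28)/(√(2 + 16) + (6 + 28)²) = -12*(1 - 28)/(√18 + 34²) = -12*(-27)/(3*√2 + 1156) = -12*(-27)/(1156 + 3*√2) = -(-324)/(1156 + 3*√2) = 324/(1156 + 3*√2)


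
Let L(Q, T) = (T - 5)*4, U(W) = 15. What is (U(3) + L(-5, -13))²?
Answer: 3249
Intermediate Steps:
L(Q, T) = -20 + 4*T (L(Q, T) = (-5 + T)*4 = -20 + 4*T)
(U(3) + L(-5, -13))² = (15 + (-20 + 4*(-13)))² = (15 + (-20 - 52))² = (15 - 72)² = (-57)² = 3249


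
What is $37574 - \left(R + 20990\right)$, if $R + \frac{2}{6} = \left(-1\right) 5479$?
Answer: $\frac{66190}{3} \approx 22063.0$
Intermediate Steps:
$R = - \frac{16438}{3}$ ($R = - \frac{1}{3} - 5479 = - \frac{16438}{3} \approx -5479.3$)
$37574 - \left(R + 20990\right) = 37574 - \left(- \frac{16438}{3} + 20990\right) = 37574 - \frac{46532}{3} = \frac{66190}{3}$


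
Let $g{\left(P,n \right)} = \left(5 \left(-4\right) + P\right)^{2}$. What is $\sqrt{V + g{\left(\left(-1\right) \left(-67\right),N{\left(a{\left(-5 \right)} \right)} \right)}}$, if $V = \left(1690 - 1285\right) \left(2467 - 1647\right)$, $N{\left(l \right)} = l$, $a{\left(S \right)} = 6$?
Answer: $\sqrt{334309} \approx 578.19$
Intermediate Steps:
$V = 332100$ ($V = 405 \cdot 820 = 332100$)
$g{\left(P,n \right)} = \left(-20 + P\right)^{2}$
$\sqrt{V + g{\left(\left(-1\right) \left(-67\right),N{\left(a{\left(-5 \right)} \right)} \right)}} = \sqrt{332100 + \left(-20 - -67\right)^{2}} = \sqrt{332100 + \left(-20 + 67\right)^{2}} = \sqrt{332100 + 47^{2}} = \sqrt{332100 + 2209} = \sqrt{334309}$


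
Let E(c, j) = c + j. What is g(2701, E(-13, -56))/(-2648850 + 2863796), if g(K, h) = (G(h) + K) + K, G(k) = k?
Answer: 5333/214946 ≈ 0.024811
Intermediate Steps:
g(K, h) = h + 2*K (g(K, h) = (h + K) + K = (K + h) + K = h + 2*K)
g(2701, E(-13, -56))/(-2648850 + 2863796) = ((-13 - 56) + 2*2701)/(-2648850 + 2863796) = (-69 + 5402)/214946 = 5333*(1/214946) = 5333/214946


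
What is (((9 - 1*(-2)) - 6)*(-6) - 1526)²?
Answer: 2421136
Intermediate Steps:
(((9 - 1*(-2)) - 6)*(-6) - 1526)² = (((9 + 2) - 6)*(-6) - 1526)² = ((11 - 6)*(-6) - 1526)² = (5*(-6) - 1526)² = (-30 - 1526)² = (-1556)² = 2421136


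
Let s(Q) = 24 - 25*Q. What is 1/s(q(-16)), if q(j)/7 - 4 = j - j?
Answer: -1/676 ≈ -0.0014793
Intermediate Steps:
q(j) = 28 (q(j) = 28 + 7*(j - j) = 28 + 7*0 = 28 + 0 = 28)
1/s(q(-16)) = 1/(24 - 25*28) = 1/(24 - 700) = 1/(-676) = -1/676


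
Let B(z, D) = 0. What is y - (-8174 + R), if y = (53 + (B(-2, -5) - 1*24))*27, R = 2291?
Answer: 6666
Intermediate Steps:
y = 783 (y = (53 + (0 - 1*24))*27 = (53 + (0 - 24))*27 = (53 - 24)*27 = 29*27 = 783)
y - (-8174 + R) = 783 - (-8174 + 2291) = 783 - 1*(-5883) = 783 + 5883 = 6666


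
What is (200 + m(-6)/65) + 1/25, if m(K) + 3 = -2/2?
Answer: 64993/325 ≈ 199.98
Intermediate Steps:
m(K) = -4 (m(K) = -3 - 2/2 = -3 - 2*1/2 = -3 - 1 = -4)
(200 + m(-6)/65) + 1/25 = (200 - 4/65) + 1/25 = 12996/65 + 1/25 = 64993/325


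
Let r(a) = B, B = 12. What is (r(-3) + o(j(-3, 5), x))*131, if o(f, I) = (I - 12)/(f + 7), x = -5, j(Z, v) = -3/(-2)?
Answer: 1310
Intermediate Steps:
j(Z, v) = 3/2 (j(Z, v) = -3*(-1/2) = 3/2)
r(a) = 12
o(f, I) = (-12 + I)/(7 + f)
(r(-3) + o(j(-3, 5), x))*131 = (12 + (-12 - 5)/(7 + 3/2))*131 = (12 - 17/(17/2))*131 = (12 + (2/17)*(-17))*131 = (12 - 2)*131 = 10*131 = 1310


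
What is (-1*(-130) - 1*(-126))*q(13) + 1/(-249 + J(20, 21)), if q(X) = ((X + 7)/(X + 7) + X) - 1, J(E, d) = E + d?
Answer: 692223/208 ≈ 3328.0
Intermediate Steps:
q(X) = X (q(X) = ((7 + X)/(7 + X) + X) - 1 = (1 + X) - 1 = X)
(-1*(-130) - 1*(-126))*q(13) + 1/(-249 + J(20, 21)) = (-1*(-130) - 1*(-126))*13 + 1/(-249 + (20 + 21)) = (130 + 126)*13 + 1/(-249 + 41) = 256*13 + 1/(-208) = 3328 - 1/208 = 692223/208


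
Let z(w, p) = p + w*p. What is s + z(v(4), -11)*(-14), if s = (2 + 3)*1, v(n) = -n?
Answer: -457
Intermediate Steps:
z(w, p) = p + p*w
s = 5 (s = 5*1 = 5)
s + z(v(4), -11)*(-14) = 5 - 11*(1 - 1*4)*(-14) = 5 - 11*(1 - 4)*(-14) = 5 - 11*(-3)*(-14) = 5 + 33*(-14) = 5 - 462 = -457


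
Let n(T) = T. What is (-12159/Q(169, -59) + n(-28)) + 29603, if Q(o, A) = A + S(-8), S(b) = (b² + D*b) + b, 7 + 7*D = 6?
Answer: 469588/13 ≈ 36122.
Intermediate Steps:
D = -⅐ (D = -1 + (⅐)*6 = -1 + 6/7 = -⅐ ≈ -0.14286)
S(b) = b² + 6*b/7 (S(b) = (b² - b/7) + b = b² + 6*b/7)
Q(o, A) = 400/7 + A (Q(o, A) = A + (⅐)*(-8)*(6 + 7*(-8)) = A + (⅐)*(-8)*(6 - 56) = A + (⅐)*(-8)*(-50) = A + 400/7 = 400/7 + A)
(-12159/Q(169, -59) + n(-28)) + 29603 = (-12159/(400/7 - 59) - 28) + 29603 = (-12159/(-13/7) - 28) + 29603 = (-12159*(-7/13) - 28) + 29603 = (85113/13 - 28) + 29603 = 84749/13 + 29603 = 469588/13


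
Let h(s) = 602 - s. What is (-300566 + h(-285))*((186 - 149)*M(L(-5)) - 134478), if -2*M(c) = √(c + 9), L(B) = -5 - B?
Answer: 80633729493/2 ≈ 4.0317e+10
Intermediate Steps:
M(c) = -√(9 + c)/2 (M(c) = -√(c + 9)/2 = -√(9 + c)/2)
(-300566 + h(-285))*((186 - 149)*M(L(-5)) - 134478) = (-300566 + (602 - 1*(-285)))*((186 - 149)*(-√(9 + (-5 - 1*(-5)))/2) - 134478) = (-300566 + (602 + 285))*(37*(-√(9 + (-5 + 5))/2) - 134478) = (-300566 + 887)*(37*(-√(9 + 0)/2) - 134478) = -299679*(37*(-√9/2) - 134478) = -299679*(37*(-½*3) - 134478) = -299679*(37*(-3/2) - 134478) = -299679*(-111/2 - 134478) = -299679*(-269067/2) = 80633729493/2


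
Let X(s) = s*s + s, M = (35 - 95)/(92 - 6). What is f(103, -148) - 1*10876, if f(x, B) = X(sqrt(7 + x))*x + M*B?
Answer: 23962/43 + 103*sqrt(110) ≈ 1637.5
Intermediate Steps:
M = -30/43 (M = -60/86 = -60*1/86 = -30/43 ≈ -0.69767)
X(s) = s + s**2 (X(s) = s**2 + s = s + s**2)
f(x, B) = -30*B/43 + x*sqrt(7 + x)*(1 + sqrt(7 + x)) (f(x, B) = (sqrt(7 + x)*(1 + sqrt(7 + x)))*x - 30*B/43 = x*sqrt(7 + x)*(1 + sqrt(7 + x)) - 30*B/43 = -30*B/43 + x*sqrt(7 + x)*(1 + sqrt(7 + x)))
f(103, -148) - 1*10876 = (103**2 + 7*103 - 30/43*(-148) + 103*sqrt(7 + 103)) - 1*10876 = (10609 + 721 + 4440/43 + 103*sqrt(110)) - 10876 = (491630/43 + 103*sqrt(110)) - 10876 = 23962/43 + 103*sqrt(110)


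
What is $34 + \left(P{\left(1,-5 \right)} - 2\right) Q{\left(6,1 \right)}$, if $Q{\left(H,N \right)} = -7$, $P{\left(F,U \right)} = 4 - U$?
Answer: $-15$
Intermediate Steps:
$34 + \left(P{\left(1,-5 \right)} - 2\right) Q{\left(6,1 \right)} = 34 + \left(\left(4 - -5\right) - 2\right) \left(-7\right) = 34 + \left(\left(4 + 5\right) - 2\right) \left(-7\right) = 34 + \left(9 - 2\right) \left(-7\right) = 34 + 7 \left(-7\right) = 34 - 49 = -15$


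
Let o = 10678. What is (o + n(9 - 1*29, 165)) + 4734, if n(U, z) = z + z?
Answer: 15742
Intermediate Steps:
n(U, z) = 2*z
(o + n(9 - 1*29, 165)) + 4734 = (10678 + 2*165) + 4734 = (10678 + 330) + 4734 = 11008 + 4734 = 15742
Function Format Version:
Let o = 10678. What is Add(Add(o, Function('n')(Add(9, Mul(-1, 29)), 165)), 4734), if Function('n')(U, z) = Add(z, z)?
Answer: 15742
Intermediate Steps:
Function('n')(U, z) = Mul(2, z)
Add(Add(o, Function('n')(Add(9, Mul(-1, 29)), 165)), 4734) = Add(Add(10678, Mul(2, 165)), 4734) = Add(Add(10678, 330), 4734) = Add(11008, 4734) = 15742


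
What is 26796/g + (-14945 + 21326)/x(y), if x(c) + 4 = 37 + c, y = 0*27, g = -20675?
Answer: 43680969/227425 ≈ 192.07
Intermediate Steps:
y = 0
x(c) = 33 + c (x(c) = -4 + (37 + c) = 33 + c)
26796/g + (-14945 + 21326)/x(y) = 26796/(-20675) + (-14945 + 21326)/(33 + 0) = 26796*(-1/20675) + 6381/33 = -26796/20675 + 6381*(1/33) = -26796/20675 + 2127/11 = 43680969/227425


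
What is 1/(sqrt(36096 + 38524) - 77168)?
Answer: -212/16359411 - sqrt(18655)/2977412802 ≈ -1.3005e-5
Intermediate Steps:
1/(sqrt(36096 + 38524) - 77168) = 1/(sqrt(74620) - 77168) = 1/(2*sqrt(18655) - 77168) = 1/(-77168 + 2*sqrt(18655))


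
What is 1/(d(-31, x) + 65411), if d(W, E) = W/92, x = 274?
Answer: 92/6017781 ≈ 1.5288e-5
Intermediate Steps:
d(W, E) = W/92 (d(W, E) = W*(1/92) = W/92)
1/(d(-31, x) + 65411) = 1/((1/92)*(-31) + 65411) = 1/(-31/92 + 65411) = 1/(6017781/92) = 92/6017781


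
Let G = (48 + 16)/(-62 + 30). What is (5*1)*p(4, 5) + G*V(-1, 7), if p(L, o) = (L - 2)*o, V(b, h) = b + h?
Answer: 38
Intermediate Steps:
G = -2 (G = 64/(-32) = 64*(-1/32) = -2)
p(L, o) = o*(-2 + L) (p(L, o) = (-2 + L)*o = o*(-2 + L))
(5*1)*p(4, 5) + G*V(-1, 7) = (5*1)*(5*(-2 + 4)) - 2*(-1 + 7) = 5*(5*2) - 2*6 = 5*10 - 12 = 50 - 12 = 38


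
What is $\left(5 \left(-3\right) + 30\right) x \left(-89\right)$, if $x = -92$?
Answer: $122820$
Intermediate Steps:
$\left(5 \left(-3\right) + 30\right) x \left(-89\right) = \left(5 \left(-3\right) + 30\right) \left(-92\right) \left(-89\right) = \left(-15 + 30\right) \left(-92\right) \left(-89\right) = 15 \left(-92\right) \left(-89\right) = \left(-1380\right) \left(-89\right) = 122820$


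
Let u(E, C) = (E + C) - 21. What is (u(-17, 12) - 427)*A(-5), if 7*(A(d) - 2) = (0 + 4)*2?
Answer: -9966/7 ≈ -1423.7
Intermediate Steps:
u(E, C) = -21 + C + E (u(E, C) = (C + E) - 21 = -21 + C + E)
A(d) = 22/7 (A(d) = 2 + ((0 + 4)*2)/7 = 2 + (4*2)/7 = 2 + (1/7)*8 = 2 + 8/7 = 22/7)
(u(-17, 12) - 427)*A(-5) = ((-21 + 12 - 17) - 427)*(22/7) = (-26 - 427)*(22/7) = -453*22/7 = -9966/7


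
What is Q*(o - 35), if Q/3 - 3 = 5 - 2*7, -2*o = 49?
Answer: 1071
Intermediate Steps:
o = -49/2 (o = -½*49 = -49/2 ≈ -24.500)
Q = -18 (Q = 9 + 3*(5 - 2*7) = 9 + 3*(5 - 14) = 9 + 3*(-9) = 9 - 27 = -18)
Q*(o - 35) = -18*(-49/2 - 35) = -18*(-119/2) = 1071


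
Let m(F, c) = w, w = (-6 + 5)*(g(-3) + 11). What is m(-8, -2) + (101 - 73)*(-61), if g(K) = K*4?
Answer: -1707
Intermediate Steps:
g(K) = 4*K
w = 1 (w = (-6 + 5)*(4*(-3) + 11) = -(-12 + 11) = -1*(-1) = 1)
m(F, c) = 1
m(-8, -2) + (101 - 73)*(-61) = 1 + (101 - 73)*(-61) = 1 + 28*(-61) = 1 - 1708 = -1707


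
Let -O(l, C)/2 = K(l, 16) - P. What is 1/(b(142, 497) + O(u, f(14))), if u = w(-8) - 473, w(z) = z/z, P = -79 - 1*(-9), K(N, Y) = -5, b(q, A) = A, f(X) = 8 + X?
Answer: 1/367 ≈ 0.0027248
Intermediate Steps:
P = -70 (P = -79 + 9 = -70)
w(z) = 1
u = -472 (u = 1 - 473 = -472)
O(l, C) = -130 (O(l, C) = -2*(-5 - 1*(-70)) = -2*(-5 + 70) = -2*65 = -130)
1/(b(142, 497) + O(u, f(14))) = 1/(497 - 130) = 1/367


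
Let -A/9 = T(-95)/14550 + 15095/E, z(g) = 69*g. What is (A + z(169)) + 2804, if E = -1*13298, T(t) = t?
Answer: 46679360059/3224765 ≈ 14475.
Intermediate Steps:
E = -13298
A = 33134334/3224765 (A = -9*(-95/14550 + 15095/(-13298)) = -9*(-95*1/14550 + 15095*(-1/13298)) = -9*(-19/2910 - 15095/13298) = -9*(-11044778/9674295) = 33134334/3224765 ≈ 10.275)
(A + z(169)) + 2804 = (33134334/3224765 + 69*169) + 2804 = (33134334/3224765 + 11661) + 2804 = 37637118999/3224765 + 2804 = 46679360059/3224765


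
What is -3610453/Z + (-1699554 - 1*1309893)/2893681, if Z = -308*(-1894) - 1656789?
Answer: 1031006784022/443740607371 ≈ 2.3234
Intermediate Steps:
Z = -1073437 (Z = 583352 - 1656789 = -1073437)
-3610453/Z + (-1699554 - 1*1309893)/2893681 = -3610453/(-1073437) + (-1699554 - 1*1309893)/2893681 = -3610453*(-1/1073437) + (-1699554 - 1309893)*(1/2893681) = 3610453/1073437 - 3009447*1/2893681 = 3610453/1073437 - 429921/413383 = 1031006784022/443740607371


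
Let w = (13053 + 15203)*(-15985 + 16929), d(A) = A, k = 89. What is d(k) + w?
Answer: 26673753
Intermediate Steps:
w = 26673664 (w = 28256*944 = 26673664)
d(k) + w = 89 + 26673664 = 26673753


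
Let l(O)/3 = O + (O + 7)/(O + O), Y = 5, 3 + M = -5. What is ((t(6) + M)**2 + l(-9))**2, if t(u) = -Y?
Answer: 182329/9 ≈ 20259.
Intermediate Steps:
M = -8 (M = -3 - 5 = -8)
l(O) = 3*O + 3*(7 + O)/(2*O) (l(O) = 3*(O + (O + 7)/(O + O)) = 3*(O + (7 + O)/((2*O))) = 3*(O + (7 + O)*(1/(2*O))) = 3*(O + (7 + O)/(2*O)) = 3*O + 3*(7 + O)/(2*O))
t(u) = -5 (t(u) = -1*5 = -5)
((t(6) + M)**2 + l(-9))**2 = ((-5 - 8)**2 + (3/2 + 3*(-9) + (21/2)/(-9)))**2 = ((-13)**2 + (3/2 - 27 + (21/2)*(-1/9)))**2 = (169 + (3/2 - 27 - 7/6))**2 = (169 - 80/3)**2 = (427/3)**2 = 182329/9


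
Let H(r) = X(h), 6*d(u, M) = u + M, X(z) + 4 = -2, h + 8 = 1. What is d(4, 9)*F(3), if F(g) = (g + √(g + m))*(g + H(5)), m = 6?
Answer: -39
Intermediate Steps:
h = -7 (h = -8 + 1 = -7)
X(z) = -6 (X(z) = -4 - 2 = -6)
d(u, M) = M/6 + u/6 (d(u, M) = (u + M)/6 = (M + u)/6 = M/6 + u/6)
H(r) = -6
F(g) = (-6 + g)*(g + √(6 + g)) (F(g) = (g + √(g + 6))*(g - 6) = (g + √(6 + g))*(-6 + g) = (-6 + g)*(g + √(6 + g)))
d(4, 9)*F(3) = ((⅙)*9 + (⅙)*4)*(3² - 6*3 - 6*√(6 + 3) + 3*√(6 + 3)) = (3/2 + ⅔)*(9 - 18 - 6*√9 + 3*√9) = 13*(9 - 18 - 6*3 + 3*3)/6 = 13*(9 - 18 - 18 + 9)/6 = (13/6)*(-18) = -39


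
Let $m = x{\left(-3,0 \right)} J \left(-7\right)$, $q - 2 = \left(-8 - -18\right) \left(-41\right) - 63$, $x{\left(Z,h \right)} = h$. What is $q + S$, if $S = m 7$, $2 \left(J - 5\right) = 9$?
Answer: $-471$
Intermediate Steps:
$J = \frac{19}{2}$ ($J = 5 + \frac{1}{2} \cdot 9 = 5 + \frac{9}{2} = \frac{19}{2} \approx 9.5$)
$q = -471$ ($q = 2 + \left(\left(-8 - -18\right) \left(-41\right) - 63\right) = 2 + \left(\left(-8 + 18\right) \left(-41\right) - 63\right) = 2 + \left(10 \left(-41\right) - 63\right) = 2 - 473 = -471$)
$m = 0$ ($m = 0 \cdot \frac{19}{2} \left(-7\right) = 0 \left(-7\right) = 0$)
$S = 0$ ($S = 0 \cdot 7 = 0$)
$q + S = -471 + 0 = -471$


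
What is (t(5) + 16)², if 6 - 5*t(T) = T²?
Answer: 3721/25 ≈ 148.84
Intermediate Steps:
t(T) = 6/5 - T²/5
(t(5) + 16)² = ((6/5 - ⅕*5²) + 16)² = ((6/5 - ⅕*25) + 16)² = ((6/5 - 5) + 16)² = (-19/5 + 16)² = (61/5)² = 3721/25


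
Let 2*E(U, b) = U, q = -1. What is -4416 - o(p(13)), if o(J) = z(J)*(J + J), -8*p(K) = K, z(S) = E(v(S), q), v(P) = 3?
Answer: -35289/8 ≈ -4411.1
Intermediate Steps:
E(U, b) = U/2
z(S) = 3/2 (z(S) = (½)*3 = 3/2)
p(K) = -K/8
o(J) = 3*J (o(J) = 3*(J + J)/2 = 3*(2*J)/2 = 3*J)
-4416 - o(p(13)) = -4416 - 3*(-⅛*13) = -4416 - 3*(-13)/8 = -4416 - 1*(-39/8) = -4416 + 39/8 = -35289/8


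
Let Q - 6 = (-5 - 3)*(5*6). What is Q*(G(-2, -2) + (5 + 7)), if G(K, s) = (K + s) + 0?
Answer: -1872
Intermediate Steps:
G(K, s) = K + s
Q = -234 (Q = 6 + (-5 - 3)*(5*6) = 6 - 8*30 = 6 - 240 = -234)
Q*(G(-2, -2) + (5 + 7)) = -234*((-2 - 2) + (5 + 7)) = -234*(-4 + 12) = -234*8 = -1872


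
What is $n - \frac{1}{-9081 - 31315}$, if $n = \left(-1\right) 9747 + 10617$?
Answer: $\frac{35144521}{40396} \approx 870.0$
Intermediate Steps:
$n = 870$ ($n = -9747 + 10617 = 870$)
$n - \frac{1}{-9081 - 31315} = 870 - \frac{1}{-9081 - 31315} = 870 - \frac{1}{-40396} = 870 - - \frac{1}{40396} = 870 + \frac{1}{40396} = \frac{35144521}{40396}$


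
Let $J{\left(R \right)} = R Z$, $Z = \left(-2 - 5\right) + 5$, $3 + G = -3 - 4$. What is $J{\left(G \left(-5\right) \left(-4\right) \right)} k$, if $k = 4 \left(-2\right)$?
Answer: $-3200$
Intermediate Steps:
$G = -10$ ($G = -3 - 7 = -10$)
$Z = -2$ ($Z = -7 + 5 = -2$)
$k = -8$
$J{\left(R \right)} = - 2 R$ ($J{\left(R \right)} = R \left(-2\right) = - 2 R$)
$J{\left(G \left(-5\right) \left(-4\right) \right)} k = - 2 \left(-10\right) \left(-5\right) \left(-4\right) \left(-8\right) = - 2 \cdot 50 \left(-4\right) \left(-8\right) = \left(-2\right) \left(-200\right) \left(-8\right) = 400 \left(-8\right) = -3200$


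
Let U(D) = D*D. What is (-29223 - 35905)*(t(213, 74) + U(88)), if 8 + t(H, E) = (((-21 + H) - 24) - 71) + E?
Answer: -514967096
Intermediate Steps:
t(H, E) = -124 + E + H (t(H, E) = -8 + ((((-21 + H) - 24) - 71) + E) = -8 + (((-45 + H) - 71) + E) = -8 + ((-116 + H) + E) = -8 + (-116 + E + H) = -124 + E + H)
U(D) = D²
(-29223 - 35905)*(t(213, 74) + U(88)) = (-29223 - 35905)*((-124 + 74 + 213) + 88²) = -65128*(163 + 7744) = -65128*7907 = -514967096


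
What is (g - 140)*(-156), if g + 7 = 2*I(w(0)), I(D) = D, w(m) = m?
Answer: 22932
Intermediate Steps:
g = -7 (g = -7 + 2*0 = -7 + 0 = -7)
(g - 140)*(-156) = (-7 - 140)*(-156) = -147*(-156) = 22932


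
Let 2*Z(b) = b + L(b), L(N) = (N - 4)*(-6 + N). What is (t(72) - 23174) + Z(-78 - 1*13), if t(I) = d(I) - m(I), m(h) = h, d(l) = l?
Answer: -18612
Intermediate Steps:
L(N) = (-6 + N)*(-4 + N) (L(N) = (-4 + N)*(-6 + N) = (-6 + N)*(-4 + N))
t(I) = 0 (t(I) = I - I = 0)
Z(b) = 12 + b²/2 - 9*b/2 (Z(b) = (b + (24 + b² - 10*b))/2 = (24 + b² - 9*b)/2 = 12 + b²/2 - 9*b/2)
(t(72) - 23174) + Z(-78 - 1*13) = (0 - 23174) + (12 + (-78 - 1*13)²/2 - 9*(-78 - 1*13)/2) = -23174 + (12 + (-78 - 13)²/2 - 9*(-78 - 13)/2) = -23174 + (12 + (½)*(-91)² - 9/2*(-91)) = -23174 + (12 + (½)*8281 + 819/2) = -23174 + (12 + 8281/2 + 819/2) = -23174 + 4562 = -18612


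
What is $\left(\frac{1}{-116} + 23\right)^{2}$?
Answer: $\frac{7112889}{13456} \approx 528.6$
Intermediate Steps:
$\left(\frac{1}{-116} + 23\right)^{2} = \left(- \frac{1}{116} + 23\right)^{2} = \left(\frac{2667}{116}\right)^{2} = \frac{7112889}{13456}$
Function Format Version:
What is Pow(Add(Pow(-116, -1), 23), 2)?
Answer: Rational(7112889, 13456) ≈ 528.60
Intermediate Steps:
Pow(Add(Pow(-116, -1), 23), 2) = Pow(Add(Rational(-1, 116), 23), 2) = Pow(Rational(2667, 116), 2) = Rational(7112889, 13456)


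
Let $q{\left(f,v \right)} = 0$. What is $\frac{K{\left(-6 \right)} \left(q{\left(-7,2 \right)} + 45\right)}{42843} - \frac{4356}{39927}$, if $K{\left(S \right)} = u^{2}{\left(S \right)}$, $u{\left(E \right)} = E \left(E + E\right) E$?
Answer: $\frac{37235946228}{190065829} \approx 195.91$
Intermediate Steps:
$u{\left(E \right)} = 2 E^{3}$ ($u{\left(E \right)} = E 2 E E = 2 E^{2} E = 2 E^{3}$)
$K{\left(S \right)} = 4 S^{6}$ ($K{\left(S \right)} = \left(2 S^{3}\right)^{2} = 4 S^{6}$)
$\frac{K{\left(-6 \right)} \left(q{\left(-7,2 \right)} + 45\right)}{42843} - \frac{4356}{39927} = \frac{4 \left(-6\right)^{6} \left(0 + 45\right)}{42843} - \frac{4356}{39927} = 4 \cdot 46656 \cdot 45 \cdot \frac{1}{42843} - \frac{1452}{13309} = 186624 \cdot 45 \cdot \frac{1}{42843} - \frac{1452}{13309} = 8398080 \cdot \frac{1}{42843} - \frac{1452}{13309} = \frac{2799360}{14281} - \frac{1452}{13309} = \frac{37235946228}{190065829}$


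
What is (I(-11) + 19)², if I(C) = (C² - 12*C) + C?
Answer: 68121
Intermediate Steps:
I(C) = C² - 11*C
(I(-11) + 19)² = (-11*(-11 - 11) + 19)² = (-11*(-22) + 19)² = (242 + 19)² = 261² = 68121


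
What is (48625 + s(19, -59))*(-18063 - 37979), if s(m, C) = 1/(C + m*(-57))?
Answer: -1555999096729/571 ≈ -2.7250e+9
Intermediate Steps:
s(m, C) = 1/(C - 57*m)
(48625 + s(19, -59))*(-18063 - 37979) = (48625 + 1/(-59 - 57*19))*(-18063 - 37979) = (48625 + 1/(-59 - 1083))*(-56042) = (48625 + 1/(-1142))*(-56042) = (48625 - 1/1142)*(-56042) = (55529749/1142)*(-56042) = -1555999096729/571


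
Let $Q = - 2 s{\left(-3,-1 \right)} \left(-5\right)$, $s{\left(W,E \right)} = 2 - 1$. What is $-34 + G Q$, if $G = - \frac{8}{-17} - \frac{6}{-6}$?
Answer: $- \frac{328}{17} \approx -19.294$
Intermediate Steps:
$s{\left(W,E \right)} = 1$
$Q = 10$ ($Q = \left(-2\right) 1 \left(-5\right) = \left(-2\right) \left(-5\right) = 10$)
$G = \frac{25}{17}$ ($G = \left(-8\right) \left(- \frac{1}{17}\right) - -1 = \frac{8}{17} + 1 = \frac{25}{17} \approx 1.4706$)
$-34 + G Q = -34 + \frac{25}{17} \cdot 10 = -34 + \frac{250}{17} = - \frac{328}{17}$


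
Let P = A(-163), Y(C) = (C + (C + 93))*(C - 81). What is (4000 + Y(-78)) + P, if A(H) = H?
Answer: 13854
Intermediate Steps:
Y(C) = (-81 + C)*(93 + 2*C) (Y(C) = (C + (93 + C))*(-81 + C) = (93 + 2*C)*(-81 + C) = (-81 + C)*(93 + 2*C))
P = -163
(4000 + Y(-78)) + P = (4000 + (-7533 - 69*(-78) + 2*(-78)**2)) - 163 = (4000 + (-7533 + 5382 + 2*6084)) - 163 = (4000 + (-7533 + 5382 + 12168)) - 163 = (4000 + 10017) - 163 = 14017 - 163 = 13854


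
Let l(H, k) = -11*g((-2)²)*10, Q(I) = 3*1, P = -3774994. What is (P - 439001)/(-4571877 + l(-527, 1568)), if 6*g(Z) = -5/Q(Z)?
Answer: 37925955/41146618 ≈ 0.92173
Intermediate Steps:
Q(I) = 3
g(Z) = -5/18 (g(Z) = (-5/3)/6 = (-5*⅓)/6 = (⅙)*(-5/3) = -5/18)
l(H, k) = 275/9 (l(H, k) = -11*(-5/18)*10 = (55/18)*10 = 275/9)
(P - 439001)/(-4571877 + l(-527, 1568)) = (-3774994 - 439001)/(-4571877 + 275/9) = -4213995/(-41146618/9) = -4213995*(-9/41146618) = 37925955/41146618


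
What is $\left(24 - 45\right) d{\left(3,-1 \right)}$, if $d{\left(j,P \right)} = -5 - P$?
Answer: $84$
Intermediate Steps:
$\left(24 - 45\right) d{\left(3,-1 \right)} = \left(24 - 45\right) \left(-5 - -1\right) = - 21 \left(-5 + 1\right) = \left(-21\right) \left(-4\right) = 84$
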